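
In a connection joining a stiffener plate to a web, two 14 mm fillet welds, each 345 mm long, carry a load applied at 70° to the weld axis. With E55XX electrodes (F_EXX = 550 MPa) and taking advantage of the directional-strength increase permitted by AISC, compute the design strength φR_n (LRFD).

φR_n ≈ 2460 kN

t_e = 0.707 × 14 = 9.898 mm; A_we = 9.898 × 690 = 6830 mm².
Directional factor: 1.0 + 0.5 sin^1.5(70°) = 1.455.
F_nw = 0.6 × 550 × 1.455 = 480.3 MPa.
φR_n = 0.75 × 480.3 × 6830 × 10⁻³ = 2460 kN.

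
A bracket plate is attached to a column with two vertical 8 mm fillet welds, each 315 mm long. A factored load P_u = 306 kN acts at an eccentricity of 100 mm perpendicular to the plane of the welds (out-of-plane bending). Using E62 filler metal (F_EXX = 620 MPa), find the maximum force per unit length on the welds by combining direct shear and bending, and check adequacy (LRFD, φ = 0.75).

f_max ≈ 1040 N/mm; adequate

L_w = 2 × 315 = 630 mm; section modulus (unit throat) S = 2 × L²/6 = 33080 mm².
Direct shear f_v = P/L_w = 306×10³/630 = 485.7 N/mm.
Moment M = P × e = 306×10³ × 100 = 30600000 N·mm; bending f_b = M/S = 925.2 N/mm.
f_max = √(f_v² + f_b²) = √(485.7² + 925.2²) = 1045 N/mm.
φr_n = 0.75 × 0.6 × 620 × (0.707 × 8) = 1578 N/mm → adequate.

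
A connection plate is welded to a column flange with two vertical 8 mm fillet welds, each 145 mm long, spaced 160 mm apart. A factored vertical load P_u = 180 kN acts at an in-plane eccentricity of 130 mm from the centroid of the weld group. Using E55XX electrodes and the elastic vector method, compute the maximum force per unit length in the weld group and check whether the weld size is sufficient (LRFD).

E55XX → F_EXX = 550 MPa.
Total weld length L_w = 290 mm. Treat welds as unit-width lines.
Polar moment about centroid: J = 2[d³/12 + d(b/2)²] = 2[145³/12 + 145×80²] = 2364000 mm³.
Direct shear f_v = P/L_w = 180×10³ / 290 = 620.7 N/mm (vertical).
Torsion M = P·e = 180×10³ × 130 = 23400000 N·mm.
Critical point at (x, y) = (80, 72.5) from centroid. f_tx = M·y/J = 717.6 N/mm; f_ty = M·x/J = 791.8 N/mm.
Resultant f_max = √[f_tx² + (f_v + f_ty)²] = √[717.6² + (620.7 + 791.8)²] = 1584 N/mm.
Capacity per unit length: φr_n = 0.75 × 0.6 × 550 × (0.707 × 8) = 1400 N/mm.
1584 > 1400 → NOT adequate.

f_max ≈ 1580 N/mm; NOT adequate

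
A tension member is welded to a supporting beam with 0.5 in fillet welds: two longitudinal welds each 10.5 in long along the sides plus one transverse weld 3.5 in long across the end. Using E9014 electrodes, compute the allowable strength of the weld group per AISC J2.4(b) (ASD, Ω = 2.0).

R_n/Ω ≈ 234 kips

E90XX → F_EXX = 90 ksi.
t_e = 0.707 × 0.5 = 0.3535 in.
R_nwl = 0.6 × 90 × 0.3535 × 21 = 400.9 kips (longitudinal, 2 welds).
R_nwt = 0.6 × 90 × 0.3535 × 3.5 = 66.81 kips (transverse, base value).
(i) R_nwl + R_nwt = 467.7 kips; (ii) 0.85 R_nwl + 1.5 R_nwt = 441 kips.
R_n = max = 467.7 kips [governs: (i)]; R_n/Ω = 233.8 kips.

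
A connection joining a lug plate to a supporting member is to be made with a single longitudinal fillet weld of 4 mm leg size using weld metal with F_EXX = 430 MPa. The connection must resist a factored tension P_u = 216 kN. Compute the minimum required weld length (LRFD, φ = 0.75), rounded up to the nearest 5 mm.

L = 395 mm

Throat t_e = 0.707 × 4 = 2.828 mm.
φr_n = 0.75 × 0.6 × 430 × 2.828 × 10⁻³ = 0.5472 kN/mm.
L_req = P_u / φr_n = 216 / 0.5472 = 394.7 mm total.
Round up → use L = 395 mm.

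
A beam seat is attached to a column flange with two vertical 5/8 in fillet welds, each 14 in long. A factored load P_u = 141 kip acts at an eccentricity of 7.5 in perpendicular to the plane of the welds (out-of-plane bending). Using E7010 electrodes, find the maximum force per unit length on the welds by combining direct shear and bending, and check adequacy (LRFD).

E70XX → F_EXX = 70 ksi.
L_w = 2 × 14 = 28 in; section modulus (unit throat) S = 2 × L²/6 = 65.33 in².
Direct shear f_v = P/L_w = 141/28 = 5.036 kip/in.
Moment M = P × e = 141 × 7.5 = 1057.5 kip·in; bending f_b = M/S = 16.19 kip/in.
f_max = √(f_v² + f_b²) = √(5.036² + 16.19²) = 16.95 kip/in.
φr_n = 0.75 × 0.6 × 70 × (0.707 × 0.625) = 13.92 kip/in → NOT adequate.

f_max ≈ 17 kip/in; NOT adequate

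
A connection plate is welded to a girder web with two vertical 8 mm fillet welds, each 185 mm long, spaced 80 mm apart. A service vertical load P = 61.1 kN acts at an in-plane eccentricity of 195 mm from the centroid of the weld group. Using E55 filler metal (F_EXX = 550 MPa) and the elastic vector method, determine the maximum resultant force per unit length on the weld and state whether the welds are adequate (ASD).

f_max ≈ 809 N/mm; adequate

Total weld length L_w = 370 mm. Treat welds as unit-width lines.
Polar moment about centroid: J = 2[d³/12 + d(b/2)²] = 2[185³/12 + 185×40²] = 1647000 mm³.
Direct shear f_v = P/L_w = 61.1×10³ / 370 = 165.1 N/mm (vertical).
Torsion M = P·e = 61.1×10³ × 195 = 11914000 N·mm.
Critical point at (x, y) = (40, 92.5) from centroid. f_tx = M·y/J = 669 N/mm; f_ty = M·x/J = 289.3 N/mm.
Resultant f_max = √[f_tx² + (f_v + f_ty)²] = √[669² + (165.1 + 289.3)²] = 808.8 N/mm.
Capacity per unit length: r_n/Ω = (1/2.0) × 0.6 × 550 × (0.707 × 8) = 933.2 N/mm.
808.8 ≤ 933.2 → adequate.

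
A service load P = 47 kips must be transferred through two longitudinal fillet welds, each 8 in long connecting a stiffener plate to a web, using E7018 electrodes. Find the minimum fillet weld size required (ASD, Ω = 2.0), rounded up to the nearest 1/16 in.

E70XX → F_EXX = 70 ksi.
Total weld length L = 16 in.
Required throat t_e = P × Ω / (0.6 F_EXX × L) = 47 × 2.0 / (0.6 × 70 × 16) = 0.1399 in.
Required leg w = t_e / 0.707 = 0.1979 in → use 1/4 in.

w = 1/4 in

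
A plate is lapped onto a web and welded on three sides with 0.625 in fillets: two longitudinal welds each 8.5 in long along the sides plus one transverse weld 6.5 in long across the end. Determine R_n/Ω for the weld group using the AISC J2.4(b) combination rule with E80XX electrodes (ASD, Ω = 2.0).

R_n/Ω ≈ 257 kips

E80XX → F_EXX = 80 ksi.
t_e = 0.707 × 0.625 = 0.4419 in.
R_nwl = 0.6 × 80 × 0.4419 × 17 = 360.6 kips (longitudinal, 2 welds).
R_nwt = 0.6 × 80 × 0.4419 × 6.5 = 137.9 kips (transverse, base value).
(i) R_nwl + R_nwt = 498.4 kips; (ii) 0.85 R_nwl + 1.5 R_nwt = 513.3 kips.
R_n = max = 513.3 kips [governs: (ii)]; R_n/Ω = 256.6 kips.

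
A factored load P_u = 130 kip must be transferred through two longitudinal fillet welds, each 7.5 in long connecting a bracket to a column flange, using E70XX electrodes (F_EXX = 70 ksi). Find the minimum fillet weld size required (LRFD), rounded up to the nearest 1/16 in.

Total weld length L = 15 in.
Required throat t_e = P_u / (φ × 0.6 F_EXX × L) = 130 / (0.75 × 0.6 × 70 × 15) = 0.2751 in.
Required leg w = t_e / 0.707 = 0.3892 in → use 7/16 in.

w = 7/16 in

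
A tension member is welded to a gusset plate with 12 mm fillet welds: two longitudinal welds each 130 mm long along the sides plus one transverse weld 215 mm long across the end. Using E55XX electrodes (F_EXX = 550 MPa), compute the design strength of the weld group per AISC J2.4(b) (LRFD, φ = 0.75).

φR_n ≈ 1140 kN

t_e = 0.707 × 12 = 8.484 mm.
R_nwl = 0.6 × 550 × 8.484 × 260 × 10⁻³ = 727.9 kN (longitudinal, 2 welds).
R_nwt = 0.6 × 550 × 8.484 × 215 × 10⁻³ = 601.9 kN (transverse, base value).
(i) R_nwl + R_nwt = 1330 kN; (ii) 0.85 R_nwl + 1.5 R_nwt = 1522 kN.
R_n = max = 1522 kN [governs: (ii)]; φR_n = 1141 kN.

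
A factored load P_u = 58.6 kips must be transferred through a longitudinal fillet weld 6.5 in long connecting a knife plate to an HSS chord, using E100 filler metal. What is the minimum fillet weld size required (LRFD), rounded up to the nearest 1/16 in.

w = 5/16 in

E100XX → F_EXX = 100 ksi.
Total weld length L = 6.5 in.
Required throat t_e = P_u / (φ × 0.6 F_EXX × L) = 58.6 / (0.75 × 0.6 × 100 × 6.5) = 0.2003 in.
Required leg w = t_e / 0.707 = 0.2834 in → use 5/16 in.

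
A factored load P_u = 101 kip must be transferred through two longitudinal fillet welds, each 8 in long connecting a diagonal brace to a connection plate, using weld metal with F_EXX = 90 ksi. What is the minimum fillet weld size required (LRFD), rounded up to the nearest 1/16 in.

Total weld length L = 16 in.
Required throat t_e = P_u / (φ × 0.6 F_EXX × L) = 101 / (0.75 × 0.6 × 90 × 16) = 0.1559 in.
Required leg w = t_e / 0.707 = 0.2205 in → use 1/4 in.

w = 1/4 in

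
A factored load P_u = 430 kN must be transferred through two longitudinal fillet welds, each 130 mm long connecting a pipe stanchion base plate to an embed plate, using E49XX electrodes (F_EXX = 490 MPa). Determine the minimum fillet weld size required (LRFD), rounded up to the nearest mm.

Total weld length L = 260 mm.
Required throat t_e = P_u / (φ × 0.6 F_EXX × L) = 430 / (0.75 × 0.6 × 490 × 260 × 10⁻³) = 7.5 mm.
Required leg w = t_e / 0.707 = 10.61 mm → use 11 mm.

w = 11 mm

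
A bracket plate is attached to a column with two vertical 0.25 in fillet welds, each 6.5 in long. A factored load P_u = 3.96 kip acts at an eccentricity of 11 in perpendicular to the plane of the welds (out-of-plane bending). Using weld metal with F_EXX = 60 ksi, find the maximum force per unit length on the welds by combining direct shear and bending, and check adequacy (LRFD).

L_w = 2 × 6.5 = 13 in; section modulus (unit throat) S = 2 × L²/6 = 14.08 in².
Direct shear f_v = P/L_w = 3.96/13 = 0.3046 kip/in.
Moment M = P × e = 3.96 × 11 = 43.56 kip·in; bending f_b = M/S = 3.093 kip/in.
f_max = √(f_v² + f_b²) = √(0.3046² + 3.093²) = 3.108 kip/in.
φr_n = 0.75 × 0.6 × 60 × (0.707 × 0.25) = 4.772 kip/in → adequate.

f_max ≈ 3.11 kip/in; adequate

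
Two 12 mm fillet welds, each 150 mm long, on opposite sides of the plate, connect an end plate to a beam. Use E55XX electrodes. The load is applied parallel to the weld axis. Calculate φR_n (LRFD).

E55XX → F_EXX = 550 MPa.
Effective throat t_e = 0.707 × 12 = 8.484 mm.
Total length L = 300 mm; A_we = 8.484 × 300 = 2545 mm².
F_nw = 0.6 F_EXX = 0.6 × 550 = 330 MPa.
φR_n = 0.75 × 330 × 2545 × 10⁻³ = 629.9 kN.

φR_n ≈ 630 kN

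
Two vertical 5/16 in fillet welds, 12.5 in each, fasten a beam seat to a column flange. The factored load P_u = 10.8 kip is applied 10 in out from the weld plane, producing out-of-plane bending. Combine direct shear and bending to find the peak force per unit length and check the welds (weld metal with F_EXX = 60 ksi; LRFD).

L_w = 2 × 12.5 = 25 in; section modulus (unit throat) S = 2 × L²/6 = 52.08 in².
Direct shear f_v = P/L_w = 10.8/25 = 0.432 kip/in.
Moment M = P × e = 10.8 × 10 = 108 kip·in; bending f_b = M/S = 2.074 kip/in.
f_max = √(f_v² + f_b²) = √(0.432² + 2.074²) = 2.118 kip/in.
φr_n = 0.75 × 0.6 × 60 × (0.707 × 0.3125) = 5.965 kip/in → adequate.

f_max ≈ 2.12 kip/in; adequate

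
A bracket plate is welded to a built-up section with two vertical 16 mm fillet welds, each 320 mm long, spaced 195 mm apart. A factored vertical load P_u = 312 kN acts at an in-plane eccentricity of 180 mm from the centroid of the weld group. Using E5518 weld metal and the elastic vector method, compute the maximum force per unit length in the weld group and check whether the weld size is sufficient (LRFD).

E55XX → F_EXX = 550 MPa.
Total weld length L_w = 640 mm. Treat welds as unit-width lines.
Polar moment about centroid: J = 2[d³/12 + d(b/2)²] = 2[320³/12 + 320×97.5²] = 11550000 mm³.
Direct shear f_v = P/L_w = 312×10³ / 640 = 487.5 N/mm (vertical).
Torsion M = P·e = 312×10³ × 180 = 56160000 N·mm.
Critical point at (x, y) = (97.5, 160) from centroid. f_tx = M·y/J = 778.3 N/mm; f_ty = M·x/J = 474.3 N/mm.
Resultant f_max = √[f_tx² + (f_v + f_ty)²] = √[778.3² + (487.5 + 474.3)²] = 1237 N/mm.
Capacity per unit length: φr_n = 0.75 × 0.6 × 550 × (0.707 × 16) = 2800 N/mm.
1237 ≤ 2800 → adequate.

f_max ≈ 1240 N/mm; adequate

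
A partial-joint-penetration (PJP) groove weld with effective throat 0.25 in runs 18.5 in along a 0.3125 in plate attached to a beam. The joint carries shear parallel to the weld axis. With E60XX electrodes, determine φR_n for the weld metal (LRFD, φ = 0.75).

φR_n ≈ 125 kip

E60XX → F_EXX = 60 ksi.
Effective throat (given) t_e = 0.25 in.
A_we = 0.25 × 18.5 = 4.625 in².
F_nw = 0.6 F_EXX = 36 ksi.
φR_n = 0.75 × 36 × 4.625 = 124.9 kip.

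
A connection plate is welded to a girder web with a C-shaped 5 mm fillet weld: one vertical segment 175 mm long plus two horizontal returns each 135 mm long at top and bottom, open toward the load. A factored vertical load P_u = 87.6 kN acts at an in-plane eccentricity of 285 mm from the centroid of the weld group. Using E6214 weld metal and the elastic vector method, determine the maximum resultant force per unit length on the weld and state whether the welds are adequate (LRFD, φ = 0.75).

f_max ≈ 1090 N/mm; NOT adequate

E62XX → F_EXX = 620 MPa.
Total weld length L_w = 445 mm. Treat welds as unit-width lines.
Centroid: x̄ = 2×135×67.5 / 445 = 40.96 mm from the vertical weld.
Polar moment about centroid: J = I_x + I_y = [175³/12 + 2×135×87.5²] + [175×40.96² + 2(135³/12 + 135×26.54²)] = 3408000 mm³.
Direct shear f_v = P/L_w = 87.6×10³ / 445 = 196.9 N/mm (vertical).
Torsion M = P·e = 87.6×10³ × 285 = 24966000 N·mm.
Critical point at (x, y) = (94.04, 87.5) from centroid. f_tx = M·y/J = 641.1 N/mm; f_ty = M·x/J = 689 N/mm.
Resultant f_max = √[f_tx² + (f_v + f_ty)²] = √[641.1² + (196.9 + 689)²] = 1093 N/mm.
Capacity per unit length: φr_n = 0.75 × 0.6 × 620 × (0.707 × 5) = 986.3 N/mm.
1093 > 986.3 → NOT adequate.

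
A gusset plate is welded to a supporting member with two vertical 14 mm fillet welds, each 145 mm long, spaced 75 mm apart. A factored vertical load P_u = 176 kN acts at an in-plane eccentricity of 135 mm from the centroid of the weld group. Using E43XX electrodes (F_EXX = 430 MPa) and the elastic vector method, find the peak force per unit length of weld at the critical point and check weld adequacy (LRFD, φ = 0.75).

f_max ≈ 2460 N/mm; NOT adequate

Total weld length L_w = 290 mm. Treat welds as unit-width lines.
Polar moment about centroid: J = 2[d³/12 + d(b/2)²] = 2[145³/12 + 145×37.5²] = 915900 mm³.
Direct shear f_v = P/L_w = 176×10³ / 290 = 606.9 N/mm (vertical).
Torsion M = P·e = 176×10³ × 135 = 23760000 N·mm.
Critical point at (x, y) = (37.5, 72.5) from centroid. f_tx = M·y/J = 1881 N/mm; f_ty = M·x/J = 972.8 N/mm.
Resultant f_max = √[f_tx² + (f_v + f_ty)²] = √[1881² + (606.9 + 972.8)²] = 2456 N/mm.
Capacity per unit length: φr_n = 0.75 × 0.6 × 430 × (0.707 × 14) = 1915 N/mm.
2456 > 1915 → NOT adequate.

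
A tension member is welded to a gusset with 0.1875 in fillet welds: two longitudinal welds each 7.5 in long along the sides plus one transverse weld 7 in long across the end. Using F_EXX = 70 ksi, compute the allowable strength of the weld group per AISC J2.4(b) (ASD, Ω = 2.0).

R_n/Ω ≈ 64.7 kips

t_e = 0.707 × 0.1875 = 0.1326 in.
R_nwl = 0.6 × 70 × 0.1326 × 15 = 83.51 kips (longitudinal, 2 welds).
R_nwt = 0.6 × 70 × 0.1326 × 7 = 38.97 kips (transverse, base value).
(i) R_nwl + R_nwt = 122.5 kips; (ii) 0.85 R_nwl + 1.5 R_nwt = 129.4 kips.
R_n = max = 129.4 kips [governs: (ii)]; R_n/Ω = 64.72 kips.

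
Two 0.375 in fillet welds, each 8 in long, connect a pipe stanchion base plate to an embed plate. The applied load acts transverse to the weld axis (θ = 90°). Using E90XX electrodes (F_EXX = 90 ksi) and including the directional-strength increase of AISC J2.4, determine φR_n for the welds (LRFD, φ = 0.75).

φR_n ≈ 258 kips

t_e = 0.707 × 0.375 = 0.2651 in; A_we = 0.2651 × 16 = 4.242 in².
Directional factor: 1.0 + 0.5 sin^1.5(90°) = 1.5.
F_nw = 0.6 × 90 × 1.5 = 81 ksi.
φR_n = 0.75 × 81 × 4.242 = 257.7 kips.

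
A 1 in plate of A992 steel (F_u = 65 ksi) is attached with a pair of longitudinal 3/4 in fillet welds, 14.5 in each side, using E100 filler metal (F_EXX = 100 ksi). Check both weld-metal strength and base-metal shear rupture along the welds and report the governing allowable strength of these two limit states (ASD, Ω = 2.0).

t_e = 0.707 × 0.75 = 0.5302 in; L = 29 in.
Weld metal: R_n/Ω = (1/2.0) × 0.6 × 100 × 0.5302 × 29 = 461.3 kip.
Base metal (shear rupture): R_n/Ω = (1/2.0) × 0.6 × 65 × 1 × 29 = 565.5 kip.
Governing: weld metal.

R_n/Ω ≈ 461 kip (weld metal governs)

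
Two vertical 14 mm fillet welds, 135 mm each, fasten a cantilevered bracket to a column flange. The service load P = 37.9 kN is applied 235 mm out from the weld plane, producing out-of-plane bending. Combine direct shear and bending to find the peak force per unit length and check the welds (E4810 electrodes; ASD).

f_max ≈ 1470 N/mm; NOT adequate

E48XX → F_EXX = 480 MPa.
L_w = 2 × 135 = 270 mm; section modulus (unit throat) S = 2 × L²/6 = 6075 mm².
Direct shear f_v = P/L_w = 37.9×10³/270 = 140.4 N/mm.
Moment M = P × e = 37.9×10³ × 235 = 8906500 N·mm; bending f_b = M/S = 1466 N/mm.
f_max = √(f_v² + f_b²) = √(140.4² + 1466²) = 1473 N/mm.
r_n/Ω = (1/2.0) × 0.6 × 480 × (0.707 × 14) = 1425 N/mm → NOT adequate.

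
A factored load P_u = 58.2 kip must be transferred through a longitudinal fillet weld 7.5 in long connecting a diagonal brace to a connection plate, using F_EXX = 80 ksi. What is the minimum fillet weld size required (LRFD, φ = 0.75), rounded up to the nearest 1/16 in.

Total weld length L = 7.5 in.
Required throat t_e = P_u / (φ × 0.6 F_EXX × L) = 58.2 / (0.75 × 0.6 × 80 × 7.5) = 0.2156 in.
Required leg w = t_e / 0.707 = 0.3049 in → use 5/16 in.

w = 5/16 in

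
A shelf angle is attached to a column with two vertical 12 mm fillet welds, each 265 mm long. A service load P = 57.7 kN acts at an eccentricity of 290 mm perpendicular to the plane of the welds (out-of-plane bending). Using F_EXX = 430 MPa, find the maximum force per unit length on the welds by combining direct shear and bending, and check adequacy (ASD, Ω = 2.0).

L_w = 2 × 265 = 530 mm; section modulus (unit throat) S = 2 × L²/6 = 23410 mm².
Direct shear f_v = P/L_w = 57.7×10³/530 = 108.9 N/mm.
Moment M = P × e = 57.7×10³ × 290 = 16733000 N·mm; bending f_b = M/S = 714.8 N/mm.
f_max = √(f_v² + f_b²) = √(108.9² + 714.8²) = 723.1 N/mm.
r_n/Ω = (1/2.0) × 0.6 × 430 × (0.707 × 12) = 1094 N/mm → adequate.

f_max ≈ 723 N/mm; adequate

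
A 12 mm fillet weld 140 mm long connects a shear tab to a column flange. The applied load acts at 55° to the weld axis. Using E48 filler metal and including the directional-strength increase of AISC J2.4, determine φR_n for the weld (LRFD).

φR_n ≈ 352 kN

E48XX → F_EXX = 480 MPa.
t_e = 0.707 × 12 = 8.484 mm; A_we = 8.484 × 140 = 1188 mm².
Directional factor: 1.0 + 0.5 sin^1.5(55°) = 1.371.
F_nw = 0.6 × 480 × 1.371 = 394.8 MPa.
φR_n = 0.75 × 394.8 × 1188 × 10⁻³ = 351.7 kN.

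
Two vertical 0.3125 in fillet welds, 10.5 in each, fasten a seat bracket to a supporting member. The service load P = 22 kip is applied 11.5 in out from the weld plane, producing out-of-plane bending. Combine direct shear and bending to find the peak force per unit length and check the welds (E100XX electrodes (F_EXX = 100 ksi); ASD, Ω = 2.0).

L_w = 2 × 10.5 = 21 in; section modulus (unit throat) S = 2 × L²/6 = 36.75 in².
Direct shear f_v = P/L_w = 22/21 = 1.048 kip/in.
Moment M = P × e = 22 × 11.5 = 253 kip·in; bending f_b = M/S = 6.884 kip/in.
f_max = √(f_v² + f_b²) = √(1.048² + 6.884²) = 6.964 kip/in.
r_n/Ω = (1/2.0) × 0.6 × 100 × (0.707 × 0.3125) = 6.628 kip/in → NOT adequate.

f_max ≈ 6.96 kip/in; NOT adequate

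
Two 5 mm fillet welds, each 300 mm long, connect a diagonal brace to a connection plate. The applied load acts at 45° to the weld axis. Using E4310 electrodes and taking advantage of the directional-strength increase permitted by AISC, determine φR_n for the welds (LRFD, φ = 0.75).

φR_n ≈ 532 kN

E43XX → F_EXX = 430 MPa.
t_e = 0.707 × 5 = 3.535 mm; A_we = 3.535 × 600 = 2121 mm².
Directional factor: 1.0 + 0.5 sin^1.5(45°) = 1.297.
F_nw = 0.6 × 430 × 1.297 = 334.7 MPa.
φR_n = 0.75 × 334.7 × 2121 × 10⁻³ = 532.4 kN.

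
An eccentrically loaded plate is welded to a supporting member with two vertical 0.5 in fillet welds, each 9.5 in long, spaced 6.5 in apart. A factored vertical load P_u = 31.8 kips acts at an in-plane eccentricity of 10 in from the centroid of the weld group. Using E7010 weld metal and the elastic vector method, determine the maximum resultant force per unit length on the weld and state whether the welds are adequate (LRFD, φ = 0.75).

f_max ≈ 6.42 kip/in; adequate

E70XX → F_EXX = 70 ksi.
Total weld length L_w = 19 in. Treat welds as unit-width lines.
Polar moment about centroid: J = 2[d³/12 + d(b/2)²] = 2[9.5³/12 + 9.5×3.25²] = 343.6 in³.
Direct shear f_v = P/L_w = 31.8 / 19 = 1.674 kip/in (vertical).
Torsion M = P·e = 31.8 × 10 = 318 kip·in.
Critical point at (x, y) = (3.25, 4.75) from centroid. f_tx = M·y/J = 4.396 kip/in; f_ty = M·x/J = 3.008 kip/in.
Resultant f_max = √[f_tx² + (f_v + f_ty)²] = √[4.396² + (1.674 + 3.008)²] = 6.422 kip/in.
Capacity per unit length: φr_n = 0.75 × 0.6 × 70 × (0.707 × 0.5) = 11.14 kip/in.
6.422 ≤ 11.14 → adequate.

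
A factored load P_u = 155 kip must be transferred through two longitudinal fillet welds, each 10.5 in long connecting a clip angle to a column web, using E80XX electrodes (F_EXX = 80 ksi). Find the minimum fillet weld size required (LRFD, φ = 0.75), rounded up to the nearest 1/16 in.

w = 5/16 in

Total weld length L = 21 in.
Required throat t_e = P_u / (φ × 0.6 F_EXX × L) = 155 / (0.75 × 0.6 × 80 × 21) = 0.205 in.
Required leg w = t_e / 0.707 = 0.29 in → use 5/16 in.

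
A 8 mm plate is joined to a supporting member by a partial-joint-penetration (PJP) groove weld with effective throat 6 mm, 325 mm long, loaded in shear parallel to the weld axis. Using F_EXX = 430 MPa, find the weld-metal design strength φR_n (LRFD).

Effective throat (given) t_e = 6 mm.
A_we = 6 × 325 = 1950 mm².
F_nw = 0.6 F_EXX = 258 MPa.
φR_n = 0.75 × 258 × 1950 × 10⁻³ = 377.3 kN.

φR_n ≈ 377 kN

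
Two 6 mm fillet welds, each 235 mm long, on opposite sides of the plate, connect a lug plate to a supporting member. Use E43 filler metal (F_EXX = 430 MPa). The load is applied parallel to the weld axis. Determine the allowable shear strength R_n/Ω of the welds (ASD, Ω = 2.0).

R_n/Ω ≈ 257 kN

Effective throat t_e = 0.707 × 6 = 4.242 mm.
Total length L = 470 mm; A_we = 4.242 × 470 = 1994 mm².
F_nw = 0.6 F_EXX = 0.6 × 430 = 258 MPa.
R_n = 258 × 1994 × 10⁻³ = 514.4 kN; R_n/Ω = 514.4/2.0 = 257.2 kN.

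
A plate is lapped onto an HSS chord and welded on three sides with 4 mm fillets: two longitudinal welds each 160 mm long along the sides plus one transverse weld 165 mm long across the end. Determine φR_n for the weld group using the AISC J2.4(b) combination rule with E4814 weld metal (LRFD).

φR_n ≈ 317 kN

E48XX → F_EXX = 480 MPa.
t_e = 0.707 × 4 = 2.828 mm.
R_nwl = 0.6 × 480 × 2.828 × 320 × 10⁻³ = 260.6 kN (longitudinal, 2 welds).
R_nwt = 0.6 × 480 × 2.828 × 165 × 10⁻³ = 134.4 kN (transverse, base value).
(i) R_nwl + R_nwt = 395 kN; (ii) 0.85 R_nwl + 1.5 R_nwt = 423.1 kN.
R_n = max = 423.1 kN [governs: (ii)]; φR_n = 317.3 kN.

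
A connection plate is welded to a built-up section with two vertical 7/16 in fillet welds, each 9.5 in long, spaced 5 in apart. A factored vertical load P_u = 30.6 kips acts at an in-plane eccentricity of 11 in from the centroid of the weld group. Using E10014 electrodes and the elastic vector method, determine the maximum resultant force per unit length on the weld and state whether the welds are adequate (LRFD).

f_max ≈ 7.79 kip/in; adequate

E100XX → F_EXX = 100 ksi.
Total weld length L_w = 19 in. Treat welds as unit-width lines.
Polar moment about centroid: J = 2[d³/12 + d(b/2)²] = 2[9.5³/12 + 9.5×2.5²] = 261.6 in³.
Direct shear f_v = P/L_w = 30.6 / 19 = 1.611 kip/in (vertical).
Torsion M = P·e = 30.6 × 11 = 336.6 kip·in.
Critical point at (x, y) = (2.5, 4.75) from centroid. f_tx = M·y/J = 6.111 kip/in; f_ty = M·x/J = 3.216 kip/in.
Resultant f_max = √[f_tx² + (f_v + f_ty)²] = √[6.111² + (1.611 + 3.216)²] = 7.787 kip/in.
Capacity per unit length: φr_n = 0.75 × 0.6 × 100 × (0.707 × 0.4375) = 13.92 kip/in.
7.787 ≤ 13.92 → adequate.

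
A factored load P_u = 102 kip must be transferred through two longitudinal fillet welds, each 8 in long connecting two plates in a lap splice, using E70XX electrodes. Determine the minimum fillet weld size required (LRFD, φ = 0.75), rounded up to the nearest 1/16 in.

w = 5/16 in

E70XX → F_EXX = 70 ksi.
Total weld length L = 16 in.
Required throat t_e = P_u / (φ × 0.6 F_EXX × L) = 102 / (0.75 × 0.6 × 70 × 16) = 0.2024 in.
Required leg w = t_e / 0.707 = 0.2863 in → use 5/16 in.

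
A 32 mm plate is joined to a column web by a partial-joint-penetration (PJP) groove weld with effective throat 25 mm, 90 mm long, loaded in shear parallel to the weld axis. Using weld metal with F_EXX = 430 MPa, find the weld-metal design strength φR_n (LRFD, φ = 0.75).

φR_n ≈ 435 kN

Effective throat (given) t_e = 25 mm.
A_we = 25 × 90 = 2250 mm².
F_nw = 0.6 F_EXX = 258 MPa.
φR_n = 0.75 × 258 × 2250 × 10⁻³ = 435.4 kN.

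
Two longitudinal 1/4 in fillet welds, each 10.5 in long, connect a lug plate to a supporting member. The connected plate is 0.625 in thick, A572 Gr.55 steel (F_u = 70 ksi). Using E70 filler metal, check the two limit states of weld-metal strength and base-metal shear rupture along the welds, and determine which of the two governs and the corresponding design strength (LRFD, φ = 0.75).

E70XX → F_EXX = 70 ksi.
t_e = 0.707 × 0.25 = 0.1767 in; L = 21 in.
Weld metal: φR_n = 0.75 × 0.6 × 70 × 0.1767 × 21 = 116.9 kips.
Base metal (shear rupture): φR_n = 0.75 × 0.6 × 70 × 0.625 × 21 = 413.4 kips.
Governing: weld metal.

φR_n ≈ 117 kips (weld metal governs)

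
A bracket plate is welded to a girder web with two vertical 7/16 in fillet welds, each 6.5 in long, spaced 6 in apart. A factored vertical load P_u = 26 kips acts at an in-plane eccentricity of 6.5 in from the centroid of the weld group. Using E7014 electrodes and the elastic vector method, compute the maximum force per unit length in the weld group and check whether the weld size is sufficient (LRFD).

f_max ≈ 6.13 kip/in; adequate

E70XX → F_EXX = 70 ksi.
Total weld length L_w = 13 in. Treat welds as unit-width lines.
Polar moment about centroid: J = 2[d³/12 + d(b/2)²] = 2[6.5³/12 + 6.5×3²] = 162.8 in³.
Direct shear f_v = P/L_w = 26 / 13 = 2 kip/in (vertical).
Torsion M = P·e = 26 × 6.5 = 169 kip·in.
Critical point at (x, y) = (3, 3.25) from centroid. f_tx = M·y/J = 3.374 kip/in; f_ty = M·x/J = 3.115 kip/in.
Resultant f_max = √[f_tx² + (f_v + f_ty)²] = √[3.374² + (2 + 3.115)²] = 6.128 kip/in.
Capacity per unit length: φr_n = 0.75 × 0.6 × 70 × (0.707 × 0.4375) = 9.743 kip/in.
6.128 ≤ 9.743 → adequate.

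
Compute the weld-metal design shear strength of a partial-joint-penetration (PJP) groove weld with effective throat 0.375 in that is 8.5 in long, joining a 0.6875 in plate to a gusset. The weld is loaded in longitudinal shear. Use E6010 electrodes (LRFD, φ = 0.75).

E60XX → F_EXX = 60 ksi.
Effective throat (given) t_e = 0.375 in.
A_we = 0.375 × 8.5 = 3.188 in².
F_nw = 0.6 F_EXX = 36 ksi.
φR_n = 0.75 × 36 × 3.188 = 86.06 kips.

φR_n ≈ 86.1 kips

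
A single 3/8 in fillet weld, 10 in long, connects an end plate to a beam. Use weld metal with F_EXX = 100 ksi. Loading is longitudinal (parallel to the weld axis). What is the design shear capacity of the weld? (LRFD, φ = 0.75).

Effective throat t_e = 0.707 × 0.375 = 0.2651 in.
Total length L = 10 in; A_we = 0.2651 × 10 = 2.651 in².
F_nw = 0.6 F_EXX = 0.6 × 100 = 60 ksi.
φR_n = 0.75 × 60 × 2.651 = 119.3 kip.

φR_n ≈ 119 kip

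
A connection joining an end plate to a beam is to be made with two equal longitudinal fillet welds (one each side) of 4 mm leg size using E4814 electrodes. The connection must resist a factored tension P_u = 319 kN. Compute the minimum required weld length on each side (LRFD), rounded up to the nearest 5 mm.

L = 265 mm on each side

E48XX → F_EXX = 480 MPa.
Throat t_e = 0.707 × 4 = 2.828 mm.
φr_n = 0.75 × 0.6 × 480 × 2.828 × 10⁻³ = 0.6108 kN/mm.
L_req = P_u / φr_n = 319 / 0.6108 = 522.2 mm total.
Per side: 522.2 / 2 = 261.1 mm.
Round up → use L = 265 mm on each side.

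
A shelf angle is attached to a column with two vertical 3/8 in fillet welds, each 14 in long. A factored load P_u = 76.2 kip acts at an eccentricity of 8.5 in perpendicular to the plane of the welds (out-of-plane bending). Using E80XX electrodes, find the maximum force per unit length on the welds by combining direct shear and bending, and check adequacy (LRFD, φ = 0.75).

E80XX → F_EXX = 80 ksi.
L_w = 2 × 14 = 28 in; section modulus (unit throat) S = 2 × L²/6 = 65.33 in².
Direct shear f_v = P/L_w = 76.2/28 = 2.721 kip/in.
Moment M = P × e = 76.2 × 8.5 = 647.7 kip·in; bending f_b = M/S = 9.914 kip/in.
f_max = √(f_v² + f_b²) = √(2.721² + 9.914²) = 10.28 kip/in.
φr_n = 0.75 × 0.6 × 80 × (0.707 × 0.375) = 9.544 kip/in → NOT adequate.

f_max ≈ 10.3 kip/in; NOT adequate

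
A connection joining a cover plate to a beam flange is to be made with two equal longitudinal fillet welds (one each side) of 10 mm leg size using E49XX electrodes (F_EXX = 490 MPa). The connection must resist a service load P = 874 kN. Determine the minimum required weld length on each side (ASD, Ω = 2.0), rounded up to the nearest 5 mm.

L = 425 mm on each side

Throat t_e = 0.707 × 10 = 7.07 mm.
r_n/Ω = (0.6 × 490 × 7.07) / 2.0 = 1039 N/mm = 1.039 kN/mm.
L_req = P / (r_n/Ω) = 874 / 1.039 = 841 mm total.
Per side: 841 / 2 = 420.5 mm.
Round up → use L = 425 mm on each side.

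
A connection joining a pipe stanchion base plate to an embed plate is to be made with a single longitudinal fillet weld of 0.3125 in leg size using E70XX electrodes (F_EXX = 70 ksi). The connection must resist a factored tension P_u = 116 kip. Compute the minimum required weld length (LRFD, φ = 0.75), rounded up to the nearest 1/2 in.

Throat t_e = 0.707 × 0.3125 = 0.2209 in.
φr_n = 0.75 × 0.6 × 70 × 0.2209 = 6.96 kip/in.
L_req = P_u / φr_n = 116 / 6.96 = 16.67 in total.
Round up → use L = 17 in.

L = 17 in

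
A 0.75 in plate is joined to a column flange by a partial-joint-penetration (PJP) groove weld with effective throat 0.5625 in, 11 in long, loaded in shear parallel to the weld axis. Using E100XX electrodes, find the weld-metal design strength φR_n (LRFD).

E100XX → F_EXX = 100 ksi.
Effective throat (given) t_e = 0.5625 in.
A_we = 0.5625 × 11 = 6.188 in².
F_nw = 0.6 F_EXX = 60 ksi.
φR_n = 0.75 × 60 × 6.188 = 278.4 kip.

φR_n ≈ 278 kip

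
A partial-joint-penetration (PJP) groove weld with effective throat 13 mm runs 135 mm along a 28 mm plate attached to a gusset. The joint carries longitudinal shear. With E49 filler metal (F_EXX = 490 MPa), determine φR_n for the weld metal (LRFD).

Effective throat (given) t_e = 13 mm.
A_we = 13 × 135 = 1755 mm².
F_nw = 0.6 F_EXX = 294 MPa.
φR_n = 0.75 × 294 × 1755 × 10⁻³ = 387 kN.

φR_n ≈ 387 kN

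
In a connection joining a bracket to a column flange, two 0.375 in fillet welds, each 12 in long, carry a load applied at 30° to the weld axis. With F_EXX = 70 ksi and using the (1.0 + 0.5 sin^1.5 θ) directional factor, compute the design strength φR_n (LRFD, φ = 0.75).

φR_n ≈ 236 kip

t_e = 0.707 × 0.375 = 0.2651 in; A_we = 0.2651 × 24 = 6.363 in².
Directional factor: 1.0 + 0.5 sin^1.5(30°) = 1.177.
F_nw = 0.6 × 70 × 1.177 = 49.42 ksi.
φR_n = 0.75 × 49.42 × 6.363 = 235.9 kip.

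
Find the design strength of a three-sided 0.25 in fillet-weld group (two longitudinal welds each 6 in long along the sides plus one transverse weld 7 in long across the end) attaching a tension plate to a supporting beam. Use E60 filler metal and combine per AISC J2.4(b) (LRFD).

E60XX → F_EXX = 60 ksi.
t_e = 0.707 × 0.25 = 0.1767 in.
R_nwl = 0.6 × 60 × 0.1767 × 12 = 76.36 kips (longitudinal, 2 welds).
R_nwt = 0.6 × 60 × 0.1767 × 7 = 44.54 kips (transverse, base value).
(i) R_nwl + R_nwt = 120.9 kips; (ii) 0.85 R_nwl + 1.5 R_nwt = 131.7 kips.
R_n = max = 131.7 kips [governs: (ii)]; φR_n = 98.79 kips.

φR_n ≈ 98.8 kips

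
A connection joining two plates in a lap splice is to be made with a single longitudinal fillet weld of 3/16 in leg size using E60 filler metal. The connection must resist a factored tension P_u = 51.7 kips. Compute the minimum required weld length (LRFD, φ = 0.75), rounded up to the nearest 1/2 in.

L = 14.5 in

E60XX → F_EXX = 60 ksi.
Throat t_e = 0.707 × 0.1875 = 0.1326 in.
φr_n = 0.75 × 0.6 × 60 × 0.1326 = 3.579 kips/in.
L_req = P_u / φr_n = 51.7 / 3.579 = 14.44 in total.
Round up → use L = 14.5 in.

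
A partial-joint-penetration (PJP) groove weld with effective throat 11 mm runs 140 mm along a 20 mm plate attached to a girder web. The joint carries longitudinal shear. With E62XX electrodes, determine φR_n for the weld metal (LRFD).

φR_n ≈ 430 kN

E62XX → F_EXX = 620 MPa.
Effective throat (given) t_e = 11 mm.
A_we = 11 × 140 = 1540 mm².
F_nw = 0.6 F_EXX = 372 MPa.
φR_n = 0.75 × 372 × 1540 × 10⁻³ = 429.7 kN.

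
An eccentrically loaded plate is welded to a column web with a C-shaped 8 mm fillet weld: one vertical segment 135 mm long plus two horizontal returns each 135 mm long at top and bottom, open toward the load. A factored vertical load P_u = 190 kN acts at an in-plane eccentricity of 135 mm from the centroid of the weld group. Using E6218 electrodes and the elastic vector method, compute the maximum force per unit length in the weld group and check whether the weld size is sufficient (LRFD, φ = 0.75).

f_max ≈ 1680 N/mm; NOT adequate

E62XX → F_EXX = 620 MPa.
Total weld length L_w = 405 mm. Treat welds as unit-width lines.
Centroid: x̄ = 2×135×67.5 / 405 = 45 mm from the vertical weld.
Polar moment about centroid: J = I_x + I_y = [135³/12 + 2×135×67.5²] + [135×45² + 2(135³/12 + 135×22.5²)] = 2255000 mm³.
Direct shear f_v = P/L_w = 190×10³ / 405 = 469.1 N/mm (vertical).
Torsion M = P·e = 190×10³ × 135 = 25650000 N·mm.
Critical point at (x, y) = (90, 67.5) from centroid. f_tx = M·y/J = 767.7 N/mm; f_ty = M·x/J = 1024 N/mm.
Resultant f_max = √[f_tx² + (f_v + f_ty)²] = √[767.7² + (469.1 + 1024)²] = 1679 N/mm.
Capacity per unit length: φr_n = 0.75 × 0.6 × 620 × (0.707 × 8) = 1578 N/mm.
1679 > 1578 → NOT adequate.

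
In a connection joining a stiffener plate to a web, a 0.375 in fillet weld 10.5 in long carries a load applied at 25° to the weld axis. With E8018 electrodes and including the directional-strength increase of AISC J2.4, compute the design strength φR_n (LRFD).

φR_n ≈ 114 kip

E80XX → F_EXX = 80 ksi.
t_e = 0.707 × 0.375 = 0.2651 in; A_we = 0.2651 × 10.5 = 2.784 in².
Directional factor: 1.0 + 0.5 sin^1.5(25°) = 1.137.
F_nw = 0.6 × 80 × 1.137 = 54.59 ksi.
φR_n = 0.75 × 54.59 × 2.784 = 114 kip.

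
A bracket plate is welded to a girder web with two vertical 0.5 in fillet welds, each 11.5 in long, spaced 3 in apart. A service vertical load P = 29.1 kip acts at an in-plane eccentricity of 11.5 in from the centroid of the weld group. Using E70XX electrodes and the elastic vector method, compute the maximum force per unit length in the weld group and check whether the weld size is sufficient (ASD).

E70XX → F_EXX = 70 ksi.
Total weld length L_w = 23 in. Treat welds as unit-width lines.
Polar moment about centroid: J = 2[d³/12 + d(b/2)²] = 2[11.5³/12 + 11.5×1.5²] = 305.2 in³.
Direct shear f_v = P/L_w = 29.1 / 23 = 1.265 kip/in (vertical).
Torsion M = P·e = 29.1 × 11.5 = 334.65 kip·in.
Critical point at (x, y) = (1.5, 5.75) from centroid. f_tx = M·y/J = 6.304 kip/in; f_ty = M·x/J = 1.645 kip/in.
Resultant f_max = √[f_tx² + (f_v + f_ty)²] = √[6.304² + (1.265 + 1.645)²] = 6.943 kip/in.
Capacity per unit length: r_n/Ω = (1/2.0) × 0.6 × 70 × (0.707 × 0.5) = 7.423 kip/in.
6.943 ≤ 7.423 → adequate.

f_max ≈ 6.94 kip/in; adequate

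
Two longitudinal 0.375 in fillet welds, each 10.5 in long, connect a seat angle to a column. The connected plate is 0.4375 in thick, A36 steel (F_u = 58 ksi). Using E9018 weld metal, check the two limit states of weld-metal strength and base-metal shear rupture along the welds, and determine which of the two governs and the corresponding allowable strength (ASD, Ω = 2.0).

R_n/Ω ≈ 150 kip (weld metal governs)

E90XX → F_EXX = 90 ksi.
t_e = 0.707 × 0.375 = 0.2651 in; L = 21 in.
Weld metal: R_n/Ω = (1/2.0) × 0.6 × 90 × 0.2651 × 21 = 150.3 kip.
Base metal (shear rupture): R_n/Ω = (1/2.0) × 0.6 × 58 × 0.4375 × 21 = 159.9 kip.
Governing: weld metal.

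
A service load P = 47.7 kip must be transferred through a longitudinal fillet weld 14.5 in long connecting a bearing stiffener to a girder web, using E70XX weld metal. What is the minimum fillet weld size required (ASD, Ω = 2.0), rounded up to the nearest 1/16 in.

w = 1/4 in

E70XX → F_EXX = 70 ksi.
Total weld length L = 14.5 in.
Required throat t_e = P × Ω / (0.6 F_EXX × L) = 47.7 × 2.0 / (0.6 × 70 × 14.5) = 0.1567 in.
Required leg w = t_e / 0.707 = 0.2216 in → use 1/4 in.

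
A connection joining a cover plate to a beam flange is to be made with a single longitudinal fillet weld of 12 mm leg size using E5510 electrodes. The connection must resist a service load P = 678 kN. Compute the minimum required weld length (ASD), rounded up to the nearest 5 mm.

E55XX → F_EXX = 550 MPa.
Throat t_e = 0.707 × 12 = 8.484 mm.
r_n/Ω = (0.6 × 550 × 8.484) / 2.0 = 1400 N/mm = 1.4 kN/mm.
L_req = P / (r_n/Ω) = 678 / 1.4 = 484.3 mm total.
Round up → use L = 485 mm.

L = 485 mm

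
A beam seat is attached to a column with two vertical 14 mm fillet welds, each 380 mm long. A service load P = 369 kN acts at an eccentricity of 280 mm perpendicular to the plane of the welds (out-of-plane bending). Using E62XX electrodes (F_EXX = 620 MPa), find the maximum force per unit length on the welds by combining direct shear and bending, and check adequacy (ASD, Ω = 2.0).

L_w = 2 × 380 = 760 mm; section modulus (unit throat) S = 2 × L²/6 = 48130 mm².
Direct shear f_v = P/L_w = 369×10³/760 = 485.5 N/mm.
Moment M = P × e = 369×10³ × 280 = 103320000 N·mm; bending f_b = M/S = 2147 N/mm.
f_max = √(f_v² + f_b²) = √(485.5² + 2147²) = 2201 N/mm.
r_n/Ω = (1/2.0) × 0.6 × 620 × (0.707 × 14) = 1841 N/mm → NOT adequate.

f_max ≈ 2200 N/mm; NOT adequate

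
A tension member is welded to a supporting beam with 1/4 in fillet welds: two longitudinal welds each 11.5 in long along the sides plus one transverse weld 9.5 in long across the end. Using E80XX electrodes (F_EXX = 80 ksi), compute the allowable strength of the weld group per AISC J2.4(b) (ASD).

R_n/Ω ≈ 143 kip

t_e = 0.707 × 0.25 = 0.1767 in.
R_nwl = 0.6 × 80 × 0.1767 × 23 = 195.1 kip (longitudinal, 2 welds).
R_nwt = 0.6 × 80 × 0.1767 × 9.5 = 80.6 kip (transverse, base value).
(i) R_nwl + R_nwt = 275.7 kip; (ii) 0.85 R_nwl + 1.5 R_nwt = 286.8 kip.
R_n = max = 286.8 kip [governs: (ii)]; R_n/Ω = 143.4 kip.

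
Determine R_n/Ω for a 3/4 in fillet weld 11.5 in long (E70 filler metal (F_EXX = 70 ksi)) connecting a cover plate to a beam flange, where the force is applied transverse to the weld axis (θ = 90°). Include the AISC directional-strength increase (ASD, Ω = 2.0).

t_e = 0.707 × 0.75 = 0.5302 in; A_we = 0.5302 × 11.5 = 6.098 in².
Directional factor: 1.0 + 0.5 sin^1.5(90°) = 1.5.
F_nw = 0.6 × 70 × 1.5 = 63 ksi.
R_n/Ω = (63 × 6.098) / 2.0 = 192.1 kip.

R_n/Ω ≈ 192 kip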